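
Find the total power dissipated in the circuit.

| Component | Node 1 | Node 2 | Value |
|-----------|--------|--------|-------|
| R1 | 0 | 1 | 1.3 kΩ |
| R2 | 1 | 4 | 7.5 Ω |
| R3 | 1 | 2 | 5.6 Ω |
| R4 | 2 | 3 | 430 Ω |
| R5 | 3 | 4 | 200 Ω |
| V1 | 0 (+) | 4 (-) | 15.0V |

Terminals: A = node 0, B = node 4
Nodal analysis, taking node 4 as the 0 V reference.
Source V1 fixes V_0 = 15 V.
KCL at each unknown node (sum of currents leaving = 0; resistances in Ω):
  Node 1: (V_1 - 15)/1300 + (V_1 - 0)/7.5 + (V_1 - V_2)/5.6 = 0
  Node 2: (V_2 - V_1)/5.6 + (V_2 - V_3)/430 = 0
  Node 3: (V_3 - V_2)/430 + (V_3 - 0)/200 = 0
Collecting terms (coefficients in siemens):
  0.3127·V_1 - 0.1786·V_2 = 0.01154
  0.1809·V_2 - 0.1786·V_1 - 0.002326·V_3 = 0
  0.007326·V_3 - 0.002326·V_2 = 0
Solving these 3 simultaneous equations (Gaussian elimination) gives:
  V_1 = 0.08504 V, V_2 = 0.0843 V, V_3 = 0.02676 V
Power in each resistor, P = (ΔV)²/R:
  P_R1 = (15 - 0.08504)²/1300 = 0.1711 W
  P_R2 = (0.08504 - 0)²/7.5 = 0.0009643 W
  P_R3 = (0.08504 - 0.0843)²/5.6 = 0.0000001003 W
  P_R4 = (0.0843 - 0.02676)²/430 = 0.000007698 W
  P_R5 = (0.02676 - 0)²/200 = 0.000003581 W
P_total = P_R1 + P_R2 + P_R3 + P_R4 + P_R5 = 0.1721 W

Final answer: 0.1721 W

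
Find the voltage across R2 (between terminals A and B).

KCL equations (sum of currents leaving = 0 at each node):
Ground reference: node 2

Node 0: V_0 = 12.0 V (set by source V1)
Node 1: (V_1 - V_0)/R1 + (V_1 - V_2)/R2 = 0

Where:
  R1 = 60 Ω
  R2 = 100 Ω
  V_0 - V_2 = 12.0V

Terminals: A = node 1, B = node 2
R1 and R2 are in series across V1 (node 0 → node 1 → node 2), and the output A–B is taken across R2, so this is a voltage divider.
Series current: I = V1/(R1 + R2) = 12/(60 + 100) = 12/160 = 0.075 A
V_R2 = I × R2 = V1 × R2/(R1 + R2) = 12 × 100/160 = 7.5 V

Final answer: 7.5 V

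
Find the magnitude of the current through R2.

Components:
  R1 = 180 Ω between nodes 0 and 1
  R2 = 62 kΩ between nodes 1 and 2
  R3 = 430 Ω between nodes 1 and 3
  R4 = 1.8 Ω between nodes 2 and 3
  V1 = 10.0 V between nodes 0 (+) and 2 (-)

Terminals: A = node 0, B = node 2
Nodal analysis, taking node 2 as the 0 V reference.
Source V1 fixes V_0 = 10 V.
KCL at each unknown node (sum of currents leaving = 0; resistances in Ω):
  Node 1: (V_1 - 10)/180 + (V_1 - 0)/62000 + (V_1 - V_3)/430 = 0
  Node 3: (V_3 - V_1)/430 + (V_3 - 0)/1.8 = 0
Collecting terms (coefficients in siemens):
  0.007897·V_1 - 0.002326·V_3 = 0.05556
  0.5579·V_3 - 0.002326·V_1 = 0
Determinant D = (0.007897)(0.5579) - (-0.002326)(-0.002326) = 0.0044
V_1 = [(0.05556)(0.5579) - (-0.002326)(0)]/D = 7.043 V
V_3 = [(0.007897)(0) - (0.05556)(-0.002326)]/D = 0.02936 V
I_R2 = (V_1 - V_2)/R2 = (7.043 - 0)/62000 = 0.0001136 A
|I_R2| = 0.0001136 A

Final answer: |I_R2| = 0.0001136 A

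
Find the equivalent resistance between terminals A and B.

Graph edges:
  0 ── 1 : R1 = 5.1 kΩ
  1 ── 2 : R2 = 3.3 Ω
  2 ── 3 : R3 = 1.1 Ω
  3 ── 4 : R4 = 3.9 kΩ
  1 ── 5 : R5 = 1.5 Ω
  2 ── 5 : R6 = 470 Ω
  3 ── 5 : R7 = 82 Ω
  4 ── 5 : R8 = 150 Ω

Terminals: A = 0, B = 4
The network is not a plain series/parallel combination. Inject a 1 A test current into terminal A (node 0) and return it from terminal B (node 4); then R_eq = V_A / (1 A).
Nodal analysis, taking node 4 as the 0 V reference.
Current source I_test pushes 1 A into node 0 and draws it out of node 4.
KCL at each unknown node (sum of currents leaving = 0; resistances in Ω):
  Node 0: (V_0 - V_1)/5100 - 1 = 0
  Node 1: (V_1 - V_0)/5100 + (V_1 - V_2)/3.3 + (V_1 - V_5)/1.5 = 0
  Node 2: (V_2 - V_1)/3.3 + (V_2 - V_3)/1.1 + (V_2 - V_5)/470 = 0
  Node 3: (V_3 - V_2)/1.1 + (V_3 - 0)/3900 + (V_3 - V_5)/82 = 0
  Node 5: (V_5 - V_1)/1.5 + (V_5 - V_2)/470 + (V_5 - V_3)/82 + (V_5 - 0)/150 = 0
Collecting terms (coefficients in siemens):
  0.0001961·V_0 - 0.0001961·V_1 = 1
  0.9699·V_1 - 0.0001961·V_0 - 0.303·V_2 - 0.6667·V_5 = 0
  1.214·V_2 - 0.303·V_1 - 0.9091·V_3 - 0.002128·V_5 = 0
  0.9215·V_3 - 0.9091·V_2 - 0.0122·V_5 = 0
  0.6877·V_5 - 0.6667·V_1 - 0.002128·V_2 - 0.0122·V_3 = 0
Solving these 5 simultaneous equations (Gaussian elimination) gives:
  V_0 = 5246 V, V_1 = 145.8 V, V_2 = 145.6 V, V_3 = 145.6 V
  V_5 = 144.4 V
R_eq = V_0 / 1 A = 5246 Ω = 5.246 kΩ

Final answer: 5.246 kΩ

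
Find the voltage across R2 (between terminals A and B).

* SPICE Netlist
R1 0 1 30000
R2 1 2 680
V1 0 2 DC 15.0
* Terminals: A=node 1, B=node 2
R1 and R2 are in series across V1 (node 0 → node 1 → node 2), and the output A–B is taken across R2, so this is a voltage divider.
Series current: I = V1/(R1 + R2) = 15/(30000 + 680) = 15/30680 = 0.0004889 A
V_R2 = I × R2 = V1 × R2/(R1 + R2) = 15 × 680/30680 = 0.3325 V

Final answer: 0.3325 V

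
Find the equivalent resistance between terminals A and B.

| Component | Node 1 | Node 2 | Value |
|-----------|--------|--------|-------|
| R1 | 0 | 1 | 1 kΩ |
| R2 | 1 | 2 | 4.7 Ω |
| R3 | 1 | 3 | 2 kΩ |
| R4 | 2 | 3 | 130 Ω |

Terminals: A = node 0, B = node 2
Reduce the network between node 0 (A) and node 2 (B) by series/parallel combination:
  Rs1 = R3 + R4 (series, joined only at node 3) = 2000 + 130 = 2130 Ω
  Rp1 = R2 ‖ Rs1 (parallel, both between nodes 1 and 2) = 1/(1/4.7 + 1/2130) = 4.69 Ω
  Rs2 = R1 + Rp1 (series, joined only at node 1) = 1000 + 4.69 = 1005 Ω
R_eq = 1.005 kΩ

Final answer: 1.005 kΩ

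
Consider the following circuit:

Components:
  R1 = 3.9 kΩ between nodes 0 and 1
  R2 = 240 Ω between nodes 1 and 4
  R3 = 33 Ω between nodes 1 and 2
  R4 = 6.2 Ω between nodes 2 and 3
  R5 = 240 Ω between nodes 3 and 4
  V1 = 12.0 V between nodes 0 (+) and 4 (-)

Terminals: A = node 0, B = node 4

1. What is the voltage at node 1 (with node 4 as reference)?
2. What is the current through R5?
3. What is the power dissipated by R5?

Nodal analysis, taking node 4 as the 0 V reference.
Source V1 fixes V_0 = 12 V.
KCL at each unknown node (sum of currents leaving = 0; resistances in Ω):
  Node 1: (V_1 - 12)/3900 + (V_1 - 0)/240 + (V_1 - V_2)/33 = 0
  Node 2: (V_2 - V_1)/33 + (V_2 - V_3)/6.2 = 0
  Node 3: (V_3 - V_2)/6.2 + (V_3 - 0)/240 = 0
Collecting terms (coefficients in siemens):
  0.03473·V_1 - 0.0303·V_2 = 0.003077
  0.1916·V_2 - 0.0303·V_1 - 0.1613·V_3 = 0
  0.1655·V_3 - 0.1613·V_2 = 0
Solving these 3 simultaneous equations (Gaussian elimination) gives:
  V_1 = 0.3844 V, V_2 = 0.339 V, V_3 = 0.3304 V
Part 1:
  Read off the nodal solution: V_1 = 0.3844 V
Part 2:
  I_R5 = (V_3 - V_4)/R5 = (0.3304 - 0)/240 = 0.001377 A
  Magnitude: I_R5 = 0.001377 A
Part 3:
  I_R5 = (V_3 - V_4)/R5 = (0.3304 - 0)/240 = 0.001377 A
  P_R5 = I_R5² × R5 = (0.001377)² × 240 = 0.0004549 W

Final answers:
1. V_1 = 0.3844 V
2. I_R5 = 0.001377 A
3. P_R5 = 0.0004549 W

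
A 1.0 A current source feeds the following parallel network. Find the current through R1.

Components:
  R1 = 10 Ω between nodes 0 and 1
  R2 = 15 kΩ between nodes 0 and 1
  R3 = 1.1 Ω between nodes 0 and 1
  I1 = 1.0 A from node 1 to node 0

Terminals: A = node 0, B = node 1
All resistors sit directly between nodes 0 and 1, so they are in parallel and share one voltage V; the full source current 1 A splits among them.
1/R_par = 1/10 + 1/15000 + 1/1.1 = 1.009 S  =>  R_par = 0.9909 Ω
V = I × R_par = 1 × 0.9909 = 0.9909 V
I_R1 = V/R1 = 0.9909/10 = 0.09909 A

Final answer: 0.09909 A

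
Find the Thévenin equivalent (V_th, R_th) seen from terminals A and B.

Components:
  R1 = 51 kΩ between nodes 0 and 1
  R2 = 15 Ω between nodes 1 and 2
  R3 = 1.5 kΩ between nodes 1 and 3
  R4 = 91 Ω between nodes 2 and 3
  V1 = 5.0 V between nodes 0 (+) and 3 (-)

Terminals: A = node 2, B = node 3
Step 1 — V_th is the open-circuit voltage V_A - V_B (nothing connected across the terminals).
Nodal analysis, taking node 3 as the 0 V reference.
Source V1 fixes V_0 = 5 V.
KCL at each unknown node (sum of currents leaving = 0; resistances in Ω):
  Node 1: (V_1 - 5)/51000 + (V_1 - V_2)/15 + (V_1 - 0)/1500 = 0
  Node 2: (V_2 - V_1)/15 + (V_2 - 0)/91 = 0
Collecting terms (coefficients in siemens):
  0.06735·V_1 - 0.06667·V_2 = 0.00009804
  0.07766·V_2 - 0.06667·V_1 = 0
Determinant D = (0.06735)(0.07766) - (-0.06667)(-0.06667) = 0.0007859
V_1 = [(0.00009804)(0.07766) - (-0.06667)(0)]/D = 0.009687 V
V_2 = [(0.06735)(0) - (0.00009804)(-0.06667)]/D = 0.008317 V
V_th = V_2 - V_3 = 0.008317 - 0 = 0.008317 V
Step 2 — R_th: zero the source — replace V1 by a short circuit (node 3 merges into node 0) — and find the resistance seen between A (node 2) and B (node 0).
Reduce the network between node 2 (A) and node 0 (B) by series/parallel combination:
  Rp1 = R1 ‖ R3 (parallel, both between nodes 0 and 1) = 1/(1/51000 + 1/1500) = 1457 Ω
  Rs1 = R2 + Rp1 (series, joined only at node 1) = 15 + 1457 = 1472 Ω
  Rp2 = R4 ‖ Rs1 (parallel, both between nodes 0 and 2) = 1/(1/91 + 1/1472) = 85.7 Ω
R_th = 85.7 Ω

Final answer: V_th = 0.008317 V, R_th = 85.7 Ω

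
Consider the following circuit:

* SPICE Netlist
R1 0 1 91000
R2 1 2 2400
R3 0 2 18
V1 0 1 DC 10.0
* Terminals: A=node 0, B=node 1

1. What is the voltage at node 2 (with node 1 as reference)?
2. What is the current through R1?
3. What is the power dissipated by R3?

Nodal analysis, taking node 1 as the 0 V reference.
Source V1 fixes V_0 = 10 V.
KCL at each unknown node (sum of currents leaving = 0; resistances in Ω):
  Node 2: (V_2 - 0)/2400 + (V_2 - 10)/18 = 0
Collecting terms: 0.05597 × V_2 = 0.5556  =>  V_2 = 9.926 V
Part 1:
  Read off the nodal solution: V_2 = 9.926 V
Part 2:
  I_R1 = (V_0 - V_1)/R1 = (10 - 0)/91000 = 0.0001099 A
  Magnitude: I_R1 = 0.0001099 A
Part 3:
  I_R3 = (V_0 - V_2)/R3 = (10 - 9.926)/18 = 0.004136 A
  P_R3 = I_R3² × R3 = (0.004136)² × 18 = 0.0003079 W

Final answers:
1. V_2 = 9.926 V
2. I_R1 = 0.0001099 A
3. P_R3 = 0.0003079 W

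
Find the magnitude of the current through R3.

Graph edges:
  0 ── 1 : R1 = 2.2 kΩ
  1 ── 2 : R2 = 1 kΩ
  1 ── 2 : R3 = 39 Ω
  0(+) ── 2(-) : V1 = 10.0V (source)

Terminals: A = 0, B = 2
Nodal analysis, taking node 2 as the 0 V reference.
Source V1 fixes V_0 = 10 V.
KCL at each unknown node (sum of currents leaving = 0; resistances in Ω):
  Node 1: (V_1 - 10)/2200 + (V_1 - 0)/1000 + (V_1 - 0)/39 = 0
Collecting terms: 0.0271 × V_1 = 0.004545  =>  V_1 = 0.1678 V
I_R3 = (V_1 - V_2)/R3 = (0.1678 - 0)/39 = 0.004301 A
|I_R3| = 0.004301 A

Final answer: |I_R3| = 0.004301 A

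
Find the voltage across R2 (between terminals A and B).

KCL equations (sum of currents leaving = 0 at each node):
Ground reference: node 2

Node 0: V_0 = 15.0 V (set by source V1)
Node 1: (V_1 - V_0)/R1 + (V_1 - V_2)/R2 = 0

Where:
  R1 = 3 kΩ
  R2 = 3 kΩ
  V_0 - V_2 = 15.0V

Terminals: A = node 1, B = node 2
R1 and R2 are in series across V1 (node 0 → node 1 → node 2), and the output A–B is taken across R2, so this is a voltage divider.
Series current: I = V1/(R1 + R2) = 15/(3000 + 3000) = 15/6000 = 0.0025 A
V_R2 = I × R2 = V1 × R2/(R1 + R2) = 15 × 3000/6000 = 7.5 V

Final answer: 7.5 V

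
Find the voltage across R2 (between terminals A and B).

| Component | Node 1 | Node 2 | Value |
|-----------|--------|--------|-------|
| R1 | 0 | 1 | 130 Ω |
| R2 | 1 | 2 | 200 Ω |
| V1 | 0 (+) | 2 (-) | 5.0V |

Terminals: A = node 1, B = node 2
R1 and R2 are in series across V1 (node 0 → node 1 → node 2), and the output A–B is taken across R2, so this is a voltage divider.
Series current: I = V1/(R1 + R2) = 5/(130 + 200) = 5/330 = 0.01515 A
V_R2 = I × R2 = V1 × R2/(R1 + R2) = 5 × 200/330 = 3.03 V

Final answer: 3.03 V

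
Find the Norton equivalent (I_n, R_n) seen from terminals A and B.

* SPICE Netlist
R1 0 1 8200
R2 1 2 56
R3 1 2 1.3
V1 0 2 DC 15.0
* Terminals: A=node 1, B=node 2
Find the Thévenin equivalent first; then I_n = V_th/R_th and R_n = R_th.
Step 1 — V_th is the open-circuit voltage V_A - V_B (nothing connected across the terminals).
Nodal analysis, taking node 2 as the 0 V reference.
Source V1 fixes V_0 = 15 V.
KCL at each unknown node (sum of currents leaving = 0; resistances in Ω):
  Node 1: (V_1 - 15)/8200 + (V_1 - 0)/56 + (V_1 - 0)/1.3 = 0
Collecting terms: 0.7872 × V_1 = 0.001829  =>  V_1 = 0.002324 V
V_th = V_1 - V_2 = 0.002324 - 0 = 0.002324 V
Step 2 — R_th: zero the source — replace V1 by a short circuit (node 2 merges into node 0) — and find the resistance seen between A (node 1) and B (node 0).
Reduce the network between node 1 (A) and node 0 (B) by series/parallel combination:
  Rp1 = R1 ‖ R2 ‖ R3 (parallel, all between nodes 0 and 1) = 1/(1/8200 + 1/56 + 1/1.3) = 1.27 Ω
R_th = 1.27 Ω
I_n = V_th/R_th = 0.002324/1.27 = 0.001829 A, and R_n = R_th = 1.27 Ω

Final answer: I_n = 0.001829 A, R_n = 1.27 Ω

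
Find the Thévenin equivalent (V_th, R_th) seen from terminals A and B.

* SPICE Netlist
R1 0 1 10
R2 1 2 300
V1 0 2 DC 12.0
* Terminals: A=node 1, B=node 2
Step 1 — V_th is the open-circuit voltage V_A - V_B (nothing connected across the terminals).
Nodal analysis, taking node 2 as the 0 V reference.
Source V1 fixes V_0 = 12 V.
KCL at each unknown node (sum of currents leaving = 0; resistances in Ω):
  Node 1: (V_1 - 12)/10 + (V_1 - 0)/300 = 0
Collecting terms: 0.1033 × V_1 = 1.2  =>  V_1 = 11.61 V
V_th = V_1 - V_2 = 11.61 - 0 = 11.61 V
Step 2 — R_th: zero the source — replace V1 by a short circuit (node 2 merges into node 0) — and find the resistance seen between A (node 1) and B (node 0).
Reduce the network between node 1 (A) and node 0 (B) by series/parallel combination:
  Rp1 = R1 ‖ R2 (parallel, both between nodes 0 and 1) = 1/(1/10 + 1/300) = 9.677 Ω
R_th = 9.677 Ω

Final answer: V_th = 11.61 V, R_th = 9.677 Ω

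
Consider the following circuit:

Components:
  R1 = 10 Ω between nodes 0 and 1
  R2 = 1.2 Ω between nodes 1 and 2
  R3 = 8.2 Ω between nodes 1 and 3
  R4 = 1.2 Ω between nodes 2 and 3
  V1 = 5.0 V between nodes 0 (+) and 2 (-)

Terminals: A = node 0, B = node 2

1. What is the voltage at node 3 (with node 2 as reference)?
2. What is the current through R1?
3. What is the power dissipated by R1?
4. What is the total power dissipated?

Nodal analysis, taking node 2 as the 0 V reference.
Source V1 fixes V_0 = 5 V.
KCL at each unknown node (sum of currents leaving = 0; resistances in Ω):
  Node 1: (V_1 - 5)/10 + (V_1 - 0)/1.2 + (V_1 - V_3)/8.2 = 0
  Node 3: (V_3 - V_1)/8.2 + (V_3 - 0)/1.2 = 0
Collecting terms (coefficients in siemens):
  1.055·V_1 - 0.122·V_3 = 0.5
  0.9553·V_3 - 0.122·V_1 = 0
Determinant D = (1.055)(0.9553) - (-0.122)(-0.122) = 0.9932
V_1 = [(0.5)(0.9553) - (-0.122)(0)]/D = 0.4809 V
V_3 = [(1.055)(0) - (0.5)(-0.122)]/D = 0.06139 V
Part 1:
  Read off the nodal solution: V_3 = 0.06139 V
Part 2:
  I_R1 = (V_0 - V_1)/R1 = (5 - 0.4809)/10 = 0.4519 A
  Magnitude: I_R1 = 0.4519 A
Part 3:
  I_R1 = (V_0 - V_1)/R1 = (5 - 0.4809)/10 = 0.4519 A
  P_R1 = I_R1² × R1 = (0.4519)² × 10 = 2.042 W
Part 4:
  Power in each resistor, P = (ΔV)²/R:
    P_R1 = (5 - 0.4809)²/10 = 2.042 W
    P_R2 = (0.4809 - 0)²/1.2 = 0.1927 W
    P_R3 = (0.4809 - 0.06139)²/8.2 = 0.02146 W
    P_R4 = (0 - 0.06139)²/1.2 = 0.003141 W
  P_total = P_R1 + P_R2 + P_R3 + P_R4 = 2.26 W

Final answers:
1. V_3 = 0.06139 V
2. I_R1 = 0.4519 A
3. P_R1 = 2.042 W
4. P_total = 2.26 W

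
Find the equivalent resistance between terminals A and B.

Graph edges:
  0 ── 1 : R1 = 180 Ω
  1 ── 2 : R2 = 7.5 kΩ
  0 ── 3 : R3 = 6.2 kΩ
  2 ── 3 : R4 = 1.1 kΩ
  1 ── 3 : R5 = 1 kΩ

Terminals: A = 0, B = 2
The network is not a plain series/parallel combination. Inject a 1 A test current into terminal A (node 0) and return it from terminal B (node 2); then R_eq = V_A / (1 A).
Nodal analysis, taking node 2 as the 0 V reference.
Current source I_test pushes 1 A into node 0 and draws it out of node 2.
KCL at each unknown node (sum of currents leaving = 0; resistances in Ω):
  Node 0: (V_0 - V_1)/180 + (V_0 - V_3)/6200 - 1 = 0
  Node 1: (V_1 - V_0)/180 + (V_1 - 0)/7500 + (V_1 - V_3)/1000 = 0
  Node 3: (V_3 - V_0)/6200 + (V_3 - V_1)/1000 + (V_3 - 0)/1100 = 0
Collecting terms (coefficients in siemens):
  0.005717·V_0 - 0.005556·V_1 - 0.0001613·V_3 = 1
  0.006689·V_1 - 0.005556·V_0 - 0.001·V_3 = 0
  0.00207·V_3 - 0.0001613·V_0 - 0.001·V_1 = 0
Solving these 3 simultaneous equations (Gaussian elimination) gives:
  V_0 = 1694 V, V_1 = 1537 V, V_3 = 874.5 V
R_eq = V_0 / 1 A = 1694 Ω = 1.694 kΩ

Final answer: 1.694 kΩ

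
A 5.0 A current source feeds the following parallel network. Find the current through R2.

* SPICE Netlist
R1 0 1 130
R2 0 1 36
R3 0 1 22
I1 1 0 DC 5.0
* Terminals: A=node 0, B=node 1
All resistors sit directly between nodes 0 and 1, so they are in parallel and share one voltage V; the full source current 5 A splits among them.
1/R_par = 1/130 + 1/36 + 1/22 = 0.08092 S  =>  R_par = 12.36 Ω
V = I × R_par = 5 × 12.36 = 61.79 V
I_R2 = V/R2 = 61.79/36 = 1.716 A

Final answer: 1.716 A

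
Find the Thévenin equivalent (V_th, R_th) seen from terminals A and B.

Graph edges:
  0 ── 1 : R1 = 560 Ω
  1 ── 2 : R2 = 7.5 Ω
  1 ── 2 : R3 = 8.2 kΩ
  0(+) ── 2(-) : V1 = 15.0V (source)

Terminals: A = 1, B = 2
Step 1 — V_th is the open-circuit voltage V_A - V_B (nothing connected across the terminals).
Nodal analysis, taking node 2 as the 0 V reference.
Source V1 fixes V_0 = 15 V.
KCL at each unknown node (sum of currents leaving = 0; resistances in Ω):
  Node 1: (V_1 - 15)/560 + (V_1 - 0)/7.5 + (V_1 - 0)/8200 = 0
Collecting terms: 0.1352 × V_1 = 0.02679  =>  V_1 = 0.1981 V
V_th = V_1 - V_2 = 0.1981 - 0 = 0.1981 V
Step 2 — R_th: zero the source — replace V1 by a short circuit (node 2 merges into node 0) — and find the resistance seen between A (node 1) and B (node 0).
Reduce the network between node 1 (A) and node 0 (B) by series/parallel combination:
  Rp1 = R1 ‖ R2 ‖ R3 (parallel, all between nodes 0 and 1) = 1/(1/560 + 1/7.5 + 1/8200) = 7.394 Ω
R_th = 7.394 Ω

Final answer: V_th = 0.1981 V, R_th = 7.394 Ω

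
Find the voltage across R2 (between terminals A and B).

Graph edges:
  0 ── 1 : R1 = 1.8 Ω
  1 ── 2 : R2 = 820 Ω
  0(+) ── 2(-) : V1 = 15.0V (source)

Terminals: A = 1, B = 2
R1 and R2 are in series across V1 (node 0 → node 1 → node 2), and the output A–B is taken across R2, so this is a voltage divider.
Series current: I = V1/(R1 + R2) = 15/(1.8 + 820) = 15/821.8 = 0.01825 A
V_R2 = I × R2 = V1 × R2/(R1 + R2) = 15 × 820/821.8 = 14.97 V

Final answer: 14.97 V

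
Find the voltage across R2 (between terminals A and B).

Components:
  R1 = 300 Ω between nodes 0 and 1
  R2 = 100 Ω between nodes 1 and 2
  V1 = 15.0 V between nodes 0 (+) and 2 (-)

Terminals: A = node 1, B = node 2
R1 and R2 are in series across V1 (node 0 → node 1 → node 2), and the output A–B is taken across R2, so this is a voltage divider.
Series current: I = V1/(R1 + R2) = 15/(300 + 100) = 15/400 = 0.0375 A
V_R2 = I × R2 = V1 × R2/(R1 + R2) = 15 × 100/400 = 3.75 V

Final answer: 3.75 V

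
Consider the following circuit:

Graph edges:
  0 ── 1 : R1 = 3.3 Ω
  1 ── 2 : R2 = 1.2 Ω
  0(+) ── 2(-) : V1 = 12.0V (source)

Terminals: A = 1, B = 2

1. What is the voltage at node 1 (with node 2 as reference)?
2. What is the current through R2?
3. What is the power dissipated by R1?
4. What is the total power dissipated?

Nodal analysis, taking node 2 as the 0 V reference.
Source V1 fixes V_0 = 12 V.
KCL at each unknown node (sum of currents leaving = 0; resistances in Ω):
  Node 1: (V_1 - 12)/3.3 + (V_1 - 0)/1.2 = 0
Collecting terms: 1.136 × V_1 = 3.636  =>  V_1 = 3.2 V
Part 1:
  Read off the nodal solution: V_1 = 3.2 V
Part 2:
  I_R2 = (V_1 - V_2)/R2 = (3.2 - 0)/1.2 = 2.667 A
  Magnitude: I_R2 = 2.667 A
Part 3:
  I_R1 = (V_0 - V_1)/R1 = (12 - 3.2)/3.3 = 2.667 A
  P_R1 = I_R1² × R1 = (2.667)² × 3.3 = 23.47 W
Part 4:
  Power in each resistor, P = (ΔV)²/R:
    P_R1 = (12 - 3.2)²/3.3 = 23.47 W
    P_R2 = (3.2 - 0)²/1.2 = 8.533 W
  P_total = P_R1 + P_R2 = 32 W

Final answers:
1. V_1 = 3.2 V
2. I_R2 = 2.667 A
3. P_R1 = 23.47 W
4. P_total = 32 W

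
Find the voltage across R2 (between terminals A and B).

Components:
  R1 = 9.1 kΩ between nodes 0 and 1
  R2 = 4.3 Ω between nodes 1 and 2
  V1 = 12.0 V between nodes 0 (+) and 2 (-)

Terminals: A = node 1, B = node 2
R1 and R2 are in series across V1 (node 0 → node 1 → node 2), and the output A–B is taken across R2, so this is a voltage divider.
Series current: I = V1/(R1 + R2) = 12/(9100 + 4.3) = 12/9104 = 0.001318 A
V_R2 = I × R2 = V1 × R2/(R1 + R2) = 12 × 4.3/9104 = 0.005668 V

Final answer: 0.005668 V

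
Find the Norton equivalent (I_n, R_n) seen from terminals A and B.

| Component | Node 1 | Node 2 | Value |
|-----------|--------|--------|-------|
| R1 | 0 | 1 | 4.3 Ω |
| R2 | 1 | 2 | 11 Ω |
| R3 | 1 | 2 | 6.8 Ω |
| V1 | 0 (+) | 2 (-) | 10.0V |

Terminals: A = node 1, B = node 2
Find the Thévenin equivalent first; then I_n = V_th/R_th and R_n = R_th.
Step 1 — V_th is the open-circuit voltage V_A - V_B (nothing connected across the terminals).
Nodal analysis, taking node 2 as the 0 V reference.
Source V1 fixes V_0 = 10 V.
KCL at each unknown node (sum of currents leaving = 0; resistances in Ω):
  Node 1: (V_1 - 10)/4.3 + (V_1 - 0)/11 + (V_1 - 0)/6.8 = 0
Collecting terms: 0.4705 × V_1 = 2.326  =>  V_1 = 4.943 V
V_th = V_1 - V_2 = 4.943 - 0 = 4.943 V
Step 2 — R_th: zero the source — replace V1 by a short circuit (node 2 merges into node 0) — and find the resistance seen between A (node 1) and B (node 0).
Reduce the network between node 1 (A) and node 0 (B) by series/parallel combination:
  Rp1 = R1 ‖ R2 ‖ R3 (parallel, all between nodes 0 and 1) = 1/(1/4.3 + 1/11 + 1/6.8) = 2.125 Ω
R_th = 2.125 Ω
I_n = V_th/R_th = 4.943/2.125 = 2.326 A, and R_n = R_th = 2.125 Ω

Final answer: I_n = 2.326 A, R_n = 2.125 Ω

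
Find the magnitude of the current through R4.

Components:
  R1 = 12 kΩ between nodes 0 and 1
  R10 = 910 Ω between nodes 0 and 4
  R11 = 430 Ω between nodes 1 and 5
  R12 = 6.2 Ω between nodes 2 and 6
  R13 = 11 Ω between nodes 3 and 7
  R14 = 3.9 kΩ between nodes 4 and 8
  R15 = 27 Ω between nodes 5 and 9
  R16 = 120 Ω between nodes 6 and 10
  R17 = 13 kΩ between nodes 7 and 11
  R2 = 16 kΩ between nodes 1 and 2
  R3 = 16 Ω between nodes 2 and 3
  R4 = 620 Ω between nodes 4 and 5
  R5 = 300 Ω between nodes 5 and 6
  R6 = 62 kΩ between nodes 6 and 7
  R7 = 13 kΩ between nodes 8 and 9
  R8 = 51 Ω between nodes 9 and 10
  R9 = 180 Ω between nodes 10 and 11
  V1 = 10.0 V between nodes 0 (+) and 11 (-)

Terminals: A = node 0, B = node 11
Nodal analysis, taking node 11 as the 0 V reference.
Source V1 fixes V_0 = 10 V.
KCL at each unknown node (sum of currents leaving = 0; resistances in Ω):
  Node 1: (V_1 - 10)/12000 + (V_1 - V_2)/16000 + (V_1 - V_5)/430 = 0
  Node 2: (V_2 - V_1)/16000 + (V_2 - V_3)/16 + (V_2 - V_6)/6.2 = 0
  Node 3: (V_3 - V_2)/16 + (V_3 - V_7)/11 = 0
  Node 4: (V_4 - V_5)/620 + (V_4 - 10)/910 + (V_4 - V_8)/3900 = 0
  Node 5: (V_5 - V_4)/620 + (V_5 - V_6)/300 + (V_5 - V_1)/430 + (V_5 - V_9)/27 = 0
  Node 6: (V_6 - V_5)/300 + (V_6 - V_7)/62000 + (V_6 - V_2)/6.2 + (V_6 - V_10)/120 = 0
  Node 7: (V_7 - V_6)/62000 + (V_7 - V_3)/11 + (V_7 - 0)/13000 = 0
  Node 8: (V_8 - V_9)/13000 + (V_8 - V_4)/3900 = 0
  Node 9: (V_9 - V_8)/13000 + (V_9 - V_10)/51 + (V_9 - V_5)/27 = 0
  Node 10: (V_10 - V_9)/51 + (V_10 - 0)/180 + (V_10 - V_6)/120 = 0
Collecting terms (coefficients in siemens):
  0.002471·V_1 - 0.0000625·V_2 - 0.002326·V_5 = 0.0008333
  0.2239·V_2 - 0.0000625·V_1 - 0.0625·V_3 - 0.1613·V_6 = 0
  0.1534·V_3 - 0.0625·V_2 - 0.09091·V_7 = 0
  0.002968·V_4 - 0.001613·V_5 - 0.0002564·V_8 = 0.01099
  0.04431·V_5 - 0.002326·V_1 - 0.001613·V_4 - 0.003333·V_6 - 0.03704·V_9 = 0
  0.173·V_6 - 0.1613·V_2 - 0.003333·V_5 - 0.00001613·V_7 - 0.008333·V_10 = 0
  0.091·V_7 - 0.09091·V_3 - 0.00001613·V_6 = 0
  0.0003333·V_8 - 0.0002564·V_4 - 0.00007692·V_9 = 0
  0.05672·V_9 - 0.03704·V_5 - 0.00007692·V_8 - 0.01961·V_10 = 0
  0.0335·V_10 - 0.008333·V_6 - 0.01961·V_9 = 0
Solving these 10 simultaneous equations (Gaussian elimination) gives:
  V_1 = 1.803 V, V_2 = 1.229 V, V_3 = 1.227 V, V_4 = 4.883 V
  V_5 = 1.525 V, V_6 = 1.229 V, V_7 = 1.226 V, V_8 = 4.076 V
  V_9 = 1.388 V, V_10 = 1.118 V
I_R4 = (V_4 - V_5)/R4 = (4.883 - 1.525)/620 = 0.005416 A
|I_R4| = 0.005416 A

Final answer: |I_R4| = 0.005416 A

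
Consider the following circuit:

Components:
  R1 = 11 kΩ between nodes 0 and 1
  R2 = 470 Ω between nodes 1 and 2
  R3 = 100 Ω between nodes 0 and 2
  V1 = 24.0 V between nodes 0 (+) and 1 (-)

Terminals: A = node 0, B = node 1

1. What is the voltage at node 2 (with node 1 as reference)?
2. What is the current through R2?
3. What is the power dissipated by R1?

Nodal analysis, taking node 1 as the 0 V reference.
Source V1 fixes V_0 = 24 V.
KCL at each unknown node (sum of currents leaving = 0; resistances in Ω):
  Node 2: (V_2 - 0)/470 + (V_2 - 24)/100 = 0
Collecting terms: 0.01213 × V_2 = 0.24  =>  V_2 = 19.79 V
Part 1:
  Read off the nodal solution: V_2 = 19.79 V
Part 2:
  I_R2 = (V_1 - V_2)/R2 = (0 - 19.79)/470 = -0.04211 A
  Magnitude: I_R2 = 0.04211 A
Part 3:
  I_R1 = (V_0 - V_1)/R1 = (24 - 0)/11000 = 0.002182 A
  P_R1 = I_R1² × R1 = (0.002182)² × 11000 = 0.05236 W

Final answers:
1. V_2 = 19.79 V
2. I_R2 = 0.04211 A
3. P_R1 = 0.05236 W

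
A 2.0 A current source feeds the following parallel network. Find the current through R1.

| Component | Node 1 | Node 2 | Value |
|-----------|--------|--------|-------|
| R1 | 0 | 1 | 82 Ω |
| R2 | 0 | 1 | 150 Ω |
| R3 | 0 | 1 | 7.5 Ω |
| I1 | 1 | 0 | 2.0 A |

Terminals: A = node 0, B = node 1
All resistors sit directly between nodes 0 and 1, so they are in parallel and share one voltage V; the full source current 2 A splits among them.
1/R_par = 1/82 + 1/150 + 1/7.5 = 0.1522 S  =>  R_par = 6.571 Ω
V = I × R_par = 2 × 6.571 = 13.14 V
I_R1 = V/R1 = 13.14/82 = 0.1603 A

Final answer: 0.1603 A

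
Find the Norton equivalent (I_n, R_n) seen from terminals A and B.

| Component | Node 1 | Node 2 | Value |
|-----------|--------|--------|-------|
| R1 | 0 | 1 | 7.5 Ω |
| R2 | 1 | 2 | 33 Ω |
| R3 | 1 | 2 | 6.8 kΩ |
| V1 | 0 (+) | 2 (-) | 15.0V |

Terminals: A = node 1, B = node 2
Find the Thévenin equivalent first; then I_n = V_th/R_th and R_n = R_th.
Step 1 — V_th is the open-circuit voltage V_A - V_B (nothing connected across the terminals).
Nodal analysis, taking node 2 as the 0 V reference.
Source V1 fixes V_0 = 15 V.
KCL at each unknown node (sum of currents leaving = 0; resistances in Ω):
  Node 1: (V_1 - 15)/7.5 + (V_1 - 0)/33 + (V_1 - 0)/6800 = 0
Collecting terms: 0.1638 × V_1 = 2  =>  V_1 = 12.21 V
V_th = V_1 - V_2 = 12.21 - 0 = 12.21 V
Step 2 — R_th: zero the source — replace V1 by a short circuit (node 2 merges into node 0) — and find the resistance seen between A (node 1) and B (node 0).
Reduce the network between node 1 (A) and node 0 (B) by series/parallel combination:
  Rp1 = R1 ‖ R2 ‖ R3 (parallel, all between nodes 0 and 1) = 1/(1/7.5 + 1/33 + 1/6800) = 6.106 Ω
R_th = 6.106 Ω
I_n = V_th/R_th = 12.21/6.106 = 2 A, and R_n = R_th = 6.106 Ω

Final answer: I_n = 2 A, R_n = 6.106 Ω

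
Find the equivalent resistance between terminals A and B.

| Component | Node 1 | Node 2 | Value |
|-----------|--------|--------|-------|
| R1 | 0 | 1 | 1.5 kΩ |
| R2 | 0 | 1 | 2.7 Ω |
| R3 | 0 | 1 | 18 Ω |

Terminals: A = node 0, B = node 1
Reduce the network between node 0 (A) and node 1 (B) by series/parallel combination:
  Rp1 = R1 ‖ R2 ‖ R3 (parallel, all between nodes 0 and 1) = 1/(1/1500 + 1/2.7 + 1/18) = 2.344 Ω
R_eq = 2.344 Ω

Final answer: 2.344 Ω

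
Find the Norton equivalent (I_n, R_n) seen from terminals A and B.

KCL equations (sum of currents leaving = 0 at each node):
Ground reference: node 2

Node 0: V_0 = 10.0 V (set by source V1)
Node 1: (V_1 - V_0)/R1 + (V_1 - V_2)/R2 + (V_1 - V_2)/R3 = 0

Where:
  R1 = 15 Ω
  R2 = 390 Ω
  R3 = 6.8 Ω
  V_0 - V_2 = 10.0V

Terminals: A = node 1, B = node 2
Find the Thévenin equivalent first; then I_n = V_th/R_th and R_n = R_th.
Step 1 — V_th is the open-circuit voltage V_A - V_B (nothing connected across the terminals).
Nodal analysis, taking node 2 as the 0 V reference.
Source V1 fixes V_0 = 10 V.
KCL at each unknown node (sum of currents leaving = 0; resistances in Ω):
  Node 1: (V_1 - 10)/15 + (V_1 - 0)/390 + (V_1 - 0)/6.8 = 0
Collecting terms: 0.2163 × V_1 = 0.6667  =>  V_1 = 3.082 V
V_th = V_1 - V_2 = 3.082 - 0 = 3.082 V
Step 2 — R_th: zero the source — replace V1 by a short circuit (node 2 merges into node 0) — and find the resistance seen between A (node 1) and B (node 0).
Reduce the network between node 1 (A) and node 0 (B) by series/parallel combination:
  Rp1 = R1 ‖ R2 ‖ R3 (parallel, all between nodes 0 and 1) = 1/(1/15 + 1/390 + 1/6.8) = 4.623 Ω
R_th = 4.623 Ω
I_n = V_th/R_th = 3.082/4.623 = 0.6667 A, and R_n = R_th = 4.623 Ω

Final answer: I_n = 0.6667 A, R_n = 4.623 Ω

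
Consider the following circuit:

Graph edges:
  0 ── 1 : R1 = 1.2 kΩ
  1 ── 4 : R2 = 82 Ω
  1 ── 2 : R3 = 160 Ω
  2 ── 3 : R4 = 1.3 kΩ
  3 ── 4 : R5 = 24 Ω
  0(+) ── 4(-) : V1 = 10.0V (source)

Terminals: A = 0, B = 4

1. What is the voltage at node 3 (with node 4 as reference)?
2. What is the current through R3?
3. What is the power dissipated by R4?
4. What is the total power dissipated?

Nodal analysis, taking node 4 as the 0 V reference.
Source V1 fixes V_0 = 10 V.
KCL at each unknown node (sum of currents leaving = 0; resistances in Ω):
  Node 1: (V_1 - 10)/1200 + (V_1 - 0)/82 + (V_1 - V_2)/160 = 0
  Node 2: (V_2 - V_1)/160 + (V_2 - V_3)/1300 = 0
  Node 3: (V_3 - V_2)/1300 + (V_3 - 0)/24 = 0
Collecting terms (coefficients in siemens):
  0.01928·V_1 - 0.00625·V_2 = 0.008333
  0.007019·V_2 - 0.00625·V_1 - 0.0007692·V_3 = 0
  0.04244·V_3 - 0.0007692·V_2 = 0
Solving these 3 simultaneous equations (Gaussian elimination) gives:
  V_1 = 0.6082 V, V_2 = 0.5426 V, V_3 = 0.009836 V
Part 1:
  Read off the nodal solution: V_3 = 0.009836 V
Part 2:
  I_R3 = (V_1 - V_2)/R3 = (0.6082 - 0.5426)/160 = 0.0004098 A
  Magnitude: I_R3 = 0.0004098 A
Part 3:
  I_R4 = (V_2 - V_3)/R4 = (0.5426 - 0.009836)/1300 = 0.0004098 A
  P_R4 = I_R4² × R4 = (0.0004098)² × 1300 = 0.0002183 W
Part 4:
  Power in each resistor, P = (ΔV)²/R:
    P_R1 = (10 - 0.6082)²/1200 = 0.07351 W
    P_R2 = (0.6082 - 0)²/82 = 0.004511 W
    P_R3 = (0.6082 - 0.5426)²/160 = 0.00002687 W
    P_R4 = (0.5426 - 0.009836)²/1300 = 0.0002183 W
    P_R5 = (0.009836 - 0)²/24 = 0.000004031 W
  P_total = P_R1 + P_R2 + P_R3 + P_R4 + P_R5 = 0.07827 W

Final answers:
1. V_3 = 0.009836 V
2. I_R3 = 0.0004098 A
3. P_R4 = 0.0002183 W
4. P_total = 0.07827 W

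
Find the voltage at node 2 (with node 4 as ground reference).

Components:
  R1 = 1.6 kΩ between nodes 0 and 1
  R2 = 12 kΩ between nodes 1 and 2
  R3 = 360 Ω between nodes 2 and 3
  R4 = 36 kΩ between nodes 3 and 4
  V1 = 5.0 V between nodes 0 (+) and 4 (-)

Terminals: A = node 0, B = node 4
Nodal analysis, taking node 4 as the 0 V reference.
Source V1 fixes V_0 = 5 V.
KCL at each unknown node (sum of currents leaving = 0; resistances in Ω):
  Node 1: (V_1 - 5)/1600 + (V_1 - V_2)/12000 = 0
  Node 2: (V_2 - V_1)/12000 + (V_2 - V_3)/360 = 0
  Node 3: (V_3 - V_2)/360 + (V_3 - 0)/36000 = 0
Collecting terms (coefficients in siemens):
  0.0007083·V_1 - 0.00008333·V_2 = 0.003125
  0.002861·V_2 - 0.00008333·V_1 - 0.002778·V_3 = 0
  0.002806·V_3 - 0.002778·V_2 = 0
Solving these 3 simultaneous equations (Gaussian elimination) gives:
  V_1 = 4.84 V, V_2 = 3.639 V, V_3 = 3.603 V
The requested potential is V_2 = 3.639 V.

Final answer: V_2 = 3.639 V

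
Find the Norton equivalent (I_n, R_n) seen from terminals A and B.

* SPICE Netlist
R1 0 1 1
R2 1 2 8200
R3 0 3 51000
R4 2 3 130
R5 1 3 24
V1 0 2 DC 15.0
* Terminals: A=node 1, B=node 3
Find the Thévenin equivalent first; then I_n = V_th/R_th and R_n = R_th.
Step 1 — V_th is the open-circuit voltage V_A - V_B (nothing connected across the terminals).
Nodal analysis, taking node 2 as the 0 V reference.
Source V1 fixes V_0 = 15 V.
KCL at each unknown node (sum of currents leaving = 0; resistances in Ω):
  Node 1: (V_1 - 15)/1 + (V_1 - 0)/8200 + (V_1 - V_3)/24 = 0
  Node 3: (V_3 - 15)/51000 + (V_3 - 0)/130 + (V_3 - V_1)/24 = 0
Collecting terms (coefficients in siemens):
  1.042·V_1 - 0.04167·V_3 = 15
  0.04938·V_3 - 0.04167·V_1 = 0.0002941
Determinant D = (1.042)(0.04938) - (-0.04167)(-0.04167) = 0.04971
V_1 = [(15)(0.04938) - (-0.04167)(0.0002941)]/D = 14.9 V
V_3 = [(1.042)(0.0002941) - (15)(-0.04167)]/D = 12.58 V
V_th = V_1 - V_3 = 14.9 - 12.58 = 2.321 V
Step 2 — R_th: zero the source — replace V1 by a short circuit (node 2 merges into node 0) — and find the resistance seen between A (node 1) and B (node 3).
Reduce the network between node 1 (A) and node 3 (B) by series/parallel combination:
  Rp1 = R1 ‖ R2 (parallel, both between nodes 0 and 1) = 1/(1/1 + 1/8200) = 0.9999 Ω
  Rp2 = R3 ‖ R4 (parallel, both between nodes 0 and 3) = 1/(1/51000 + 1/130) = 129.7 Ω
  Rs1 = Rp1 + Rp2 (series, joined only at node 0) = 0.9999 + 129.7 = 130.7 Ω
  Rp3 = R5 ‖ Rs1 (parallel, both between nodes 1 and 3) = 1/(1/24 + 1/130.7) = 20.28 Ω
R_th = 20.28 Ω
I_n = V_th/R_th = 2.321/20.28 = 0.1145 A, and R_n = R_th = 20.28 Ω

Final answer: I_n = 0.1145 A, R_n = 20.28 Ω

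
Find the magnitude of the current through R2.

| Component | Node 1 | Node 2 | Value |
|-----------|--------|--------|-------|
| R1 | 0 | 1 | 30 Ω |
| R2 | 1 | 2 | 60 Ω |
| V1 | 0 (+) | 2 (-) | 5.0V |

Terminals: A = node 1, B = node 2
Nodal analysis, taking node 2 as the 0 V reference.
Source V1 fixes V_0 = 5 V.
KCL at each unknown node (sum of currents leaving = 0; resistances in Ω):
  Node 1: (V_1 - 5)/30 + (V_1 - 0)/60 = 0
Collecting terms: 0.05 × V_1 = 0.1667  =>  V_1 = 3.333 V
I_R2 = (V_1 - V_2)/R2 = (3.333 - 0)/60 = 0.05556 A
|I_R2| = 0.05556 A

Final answer: |I_R2| = 0.05556 A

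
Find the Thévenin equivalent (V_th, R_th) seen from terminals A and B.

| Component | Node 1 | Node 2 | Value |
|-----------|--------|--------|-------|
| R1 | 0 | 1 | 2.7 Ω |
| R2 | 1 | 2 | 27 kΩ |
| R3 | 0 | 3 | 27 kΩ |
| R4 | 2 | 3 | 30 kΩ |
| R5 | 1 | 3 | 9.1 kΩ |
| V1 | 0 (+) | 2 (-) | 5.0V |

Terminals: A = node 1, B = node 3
Step 1 — V_th is the open-circuit voltage V_A - V_B (nothing connected across the terminals).
Nodal analysis, taking node 2 as the 0 V reference.
Source V1 fixes V_0 = 5 V.
KCL at each unknown node (sum of currents leaving = 0; resistances in Ω):
  Node 1: (V_1 - 5)/2.7 + (V_1 - 0)/27000 + (V_1 - V_3)/9100 = 0
  Node 3: (V_3 - 5)/27000 + (V_3 - 0)/30000 + (V_3 - V_1)/9100 = 0
Collecting terms (coefficients in siemens):
  0.3705·V_1 - 0.0001099·V_3 = 1.852
  0.0001803·V_3 - 0.0001099·V_1 = 0.0001852
Determinant D = (0.3705)(0.0001803) - (-0.0001099)(-0.0001099) = 0.00006678
V_1 = [(1.852)(0.0001803) - (-0.0001099)(0.0001852)]/D = 4.999 V
V_3 = [(0.3705)(0.0001852) - (1.852)(-0.0001099)]/D = 4.075 V
V_th = V_1 - V_3 = 4.999 - 4.075 = 0.9243 V
Step 2 — R_th: zero the source — replace V1 by a short circuit (node 2 merges into node 0) — and find the resistance seen between A (node 1) and B (node 3).
Reduce the network between node 1 (A) and node 3 (B) by series/parallel combination:
  Rp1 = R1 ‖ R2 (parallel, both between nodes 0 and 1) = 1/(1/2.7 + 1/27000) = 2.7 Ω
  Rp2 = R3 ‖ R4 (parallel, both between nodes 0 and 3) = 1/(1/27000 + 1/30000) = 14210 Ω
  Rs1 = Rp1 + Rp2 (series, joined only at node 0) = 2.7 + 14210 = 14210 Ω
  Rp3 = R5 ‖ Rs1 (parallel, both between nodes 1 and 3) = 1/(1/9100 + 1/14210) = 5548 Ω
R_th = 5.548 kΩ

Final answer: V_th = 0.9243 V, R_th = 5.548 kΩ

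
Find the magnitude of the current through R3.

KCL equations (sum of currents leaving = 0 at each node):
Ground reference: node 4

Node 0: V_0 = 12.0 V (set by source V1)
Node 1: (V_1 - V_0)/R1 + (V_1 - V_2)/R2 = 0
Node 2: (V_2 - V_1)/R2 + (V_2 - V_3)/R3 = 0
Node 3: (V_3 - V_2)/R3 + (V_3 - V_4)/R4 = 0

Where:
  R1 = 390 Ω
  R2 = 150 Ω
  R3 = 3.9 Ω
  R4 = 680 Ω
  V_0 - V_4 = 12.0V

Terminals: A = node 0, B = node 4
Nodal analysis, taking node 4 as the 0 V reference.
Source V1 fixes V_0 = 12 V.
KCL at each unknown node (sum of currents leaving = 0; resistances in Ω):
  Node 1: (V_1 - 12)/390 + (V_1 - V_2)/150 = 0
  Node 2: (V_2 - V_1)/150 + (V_2 - V_3)/3.9 = 0
  Node 3: (V_3 - V_2)/3.9 + (V_3 - 0)/680 = 0
Collecting terms (coefficients in siemens):
  0.009231·V_1 - 0.006667·V_2 = 0.03077
  0.2631·V_2 - 0.006667·V_1 - 0.2564·V_3 = 0
  0.2579·V_3 - 0.2564·V_2 = 0
Solving these 3 simultaneous equations (Gaussian elimination) gives:
  V_1 = 8.176 V, V_2 = 6.705 V, V_3 = 6.667 V
I_R3 = (V_2 - V_3)/R3 = (6.705 - 6.667)/3.9 = 0.009805 A
|I_R3| = 0.009805 A

Final answer: |I_R3| = 0.009805 A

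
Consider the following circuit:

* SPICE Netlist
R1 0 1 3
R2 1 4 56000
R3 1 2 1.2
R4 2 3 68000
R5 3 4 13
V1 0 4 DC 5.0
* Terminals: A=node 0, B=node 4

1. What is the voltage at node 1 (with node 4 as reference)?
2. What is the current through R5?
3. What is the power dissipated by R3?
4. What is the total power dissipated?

Nodal analysis, taking node 4 as the 0 V reference.
Source V1 fixes V_0 = 5 V.
KCL at each unknown node (sum of currents leaving = 0; resistances in Ω):
  Node 1: (V_1 - 5)/3 + (V_1 - 0)/56000 + (V_1 - V_2)/1.2 = 0
  Node 2: (V_2 - V_1)/1.2 + (V_2 - V_3)/68000 = 0
  Node 3: (V_3 - V_2)/68000 + (V_3 - 0)/13 = 0
Collecting terms (coefficients in siemens):
  1.167·V_1 - 0.8333·V_2 = 1.667
  0.8333·V_2 - 0.8333·V_1 - 0.00001471·V_3 = 0
  0.07694·V_3 - 0.00001471·V_2 = 0
Solving these 3 simultaneous equations (Gaussian elimination) gives:
  V_1 = 5 V, V_2 = 4.999 V, V_3 = 0.0009556 V
Part 1:
  Read off the nodal solution: V_1 = 5 V
Part 2:
  I_R5 = (V_3 - V_4)/R5 = (0.0009556 - 0)/13 = 0.00007351 A
  Magnitude: I_R5 = 0.00007351 A
Part 3:
  I_R3 = (V_1 - V_2)/R3 = (5 - 4.999)/1.2 = 0.00007351 A
  P_R3 = I_R3² × R3 = (0.00007351)² × 1.2 = 0.000000006484 W
Part 4:
  Power in each resistor, P = (ΔV)²/R:
    P_R1 = (5 - 5)²/3 = 0.0000000795 W
    P_R2 = (5 - 0)²/56000 = 0.0004463 W
    P_R3 = (5 - 4.999)²/1.2 = 0.000000006484 W
    P_R4 = (4.999 - 0.0009556)²/68000 = 0.0003674 W
    P_R5 = (0.0009556 - 0)²/13 = 0.00000007024 W
  P_total = P_R1 + P_R2 + P_R3 + P_R4 + P_R5 = 0.0008139 W

Final answers:
1. V_1 = 5 V
2. I_R5 = 7.351e-05 A
3. P_R3 = 6.484e-09 W
4. P_total = 0.0008139 W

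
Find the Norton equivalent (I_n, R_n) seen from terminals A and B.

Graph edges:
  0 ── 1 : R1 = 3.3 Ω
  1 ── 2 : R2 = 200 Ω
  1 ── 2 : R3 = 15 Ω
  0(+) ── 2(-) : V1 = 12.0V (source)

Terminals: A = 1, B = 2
Find the Thévenin equivalent first; then I_n = V_th/R_th and R_n = R_th.
Step 1 — V_th is the open-circuit voltage V_A - V_B (nothing connected across the terminals).
Nodal analysis, taking node 2 as the 0 V reference.
Source V1 fixes V_0 = 12 V.
KCL at each unknown node (sum of currents leaving = 0; resistances in Ω):
  Node 1: (V_1 - 12)/3.3 + (V_1 - 0)/200 + (V_1 - 0)/15 = 0
Collecting terms: 0.3747 × V_1 = 3.636  =>  V_1 = 9.705 V
V_th = V_1 - V_2 = 9.705 - 0 = 9.705 V
Step 2 — R_th: zero the source — replace V1 by a short circuit (node 2 merges into node 0) — and find the resistance seen between A (node 1) and B (node 0).
Reduce the network between node 1 (A) and node 0 (B) by series/parallel combination:
  Rp1 = R1 ‖ R2 ‖ R3 (parallel, all between nodes 0 and 1) = 1/(1/3.3 + 1/200 + 1/15) = 2.669 Ω
R_th = 2.669 Ω
I_n = V_th/R_th = 9.705/2.669 = 3.636 A, and R_n = R_th = 2.669 Ω

Final answer: I_n = 3.636 A, R_n = 2.669 Ω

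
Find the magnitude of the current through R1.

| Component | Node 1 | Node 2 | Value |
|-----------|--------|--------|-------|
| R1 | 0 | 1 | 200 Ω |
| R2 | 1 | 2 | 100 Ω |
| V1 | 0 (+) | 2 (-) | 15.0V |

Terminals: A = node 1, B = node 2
Nodal analysis, taking node 2 as the 0 V reference.
Source V1 fixes V_0 = 15 V.
KCL at each unknown node (sum of currents leaving = 0; resistances in Ω):
  Node 1: (V_1 - 15)/200 + (V_1 - 0)/100 = 0
Collecting terms: 0.015 × V_1 = 0.075  =>  V_1 = 5 V
I_R1 = (V_0 - V_1)/R1 = (15 - 5)/200 = 0.05 A
|I_R1| = 0.05 A

Final answer: |I_R1| = 0.05 A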